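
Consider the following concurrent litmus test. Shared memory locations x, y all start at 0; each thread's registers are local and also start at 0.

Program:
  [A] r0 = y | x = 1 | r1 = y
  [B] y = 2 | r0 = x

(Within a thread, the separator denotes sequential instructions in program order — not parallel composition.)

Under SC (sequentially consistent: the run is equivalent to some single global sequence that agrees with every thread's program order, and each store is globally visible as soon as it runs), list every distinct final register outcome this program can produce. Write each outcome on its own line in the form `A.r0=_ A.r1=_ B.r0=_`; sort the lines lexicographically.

A.r0=0 A.r1=0 B.r0=1
A.r0=0 A.r1=2 B.r0=0
A.r0=0 A.r1=2 B.r0=1
A.r0=2 A.r1=2 B.r0=0
A.r0=2 A.r1=2 B.r0=1

outcome vector order: (A.r0,A.r1,B.r0)
|SC outcomes| = 5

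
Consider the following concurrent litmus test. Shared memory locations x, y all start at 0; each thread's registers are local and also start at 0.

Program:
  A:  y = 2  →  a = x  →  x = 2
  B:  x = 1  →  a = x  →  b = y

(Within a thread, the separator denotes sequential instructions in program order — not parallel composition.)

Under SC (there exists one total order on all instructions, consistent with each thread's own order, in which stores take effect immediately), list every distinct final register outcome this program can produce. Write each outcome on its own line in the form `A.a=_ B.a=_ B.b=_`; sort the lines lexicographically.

A.a=0 B.a=1 B.b=2
A.a=0 B.a=2 B.b=2
A.a=1 B.a=1 B.b=0
A.a=1 B.a=1 B.b=2
A.a=1 B.a=2 B.b=2

outcome vector order: (A.a,B.a,B.b)
|SC outcomes| = 5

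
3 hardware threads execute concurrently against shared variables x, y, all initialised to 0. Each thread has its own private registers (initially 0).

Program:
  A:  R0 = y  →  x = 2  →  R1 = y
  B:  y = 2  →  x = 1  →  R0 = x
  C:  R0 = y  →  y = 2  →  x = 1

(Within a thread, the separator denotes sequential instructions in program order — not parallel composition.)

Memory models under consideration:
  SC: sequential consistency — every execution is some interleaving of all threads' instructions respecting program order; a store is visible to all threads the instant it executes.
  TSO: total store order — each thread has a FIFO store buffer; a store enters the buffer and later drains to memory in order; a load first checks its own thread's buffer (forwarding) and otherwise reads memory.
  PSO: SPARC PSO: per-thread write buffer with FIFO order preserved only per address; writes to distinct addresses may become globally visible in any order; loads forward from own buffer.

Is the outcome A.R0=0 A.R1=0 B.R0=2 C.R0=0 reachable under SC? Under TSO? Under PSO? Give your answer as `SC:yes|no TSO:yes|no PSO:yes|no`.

SC:no TSO:yes PSO:yes

outcome vector order: (A.R0,A.R1,B.R0,C.R0)
under SC → <0 0 1 0>, <0 0 1 2>, <0 2 1 0>, <0 2 1 2>, <0 2 2 0>, <0 2 2 2>, <2 2 1 0>, <2 2 1 2>, <2 2 2 0>, <2 2 2 2>
under TSO → <0 0 1 0>, <0 0 1 2>, <0 0 2 0>, <0 0 2 2>, <0 2 1 0>, <0 2 1 2>, <0 2 2 0>, <0 2 2 2>, <2 2 1 0>, <2 2 1 2>, <2 2 2 0>, <2 2 2 2>
under PSO → <0 0 1 0>, <0 0 1 2>, <0 0 2 0>, <0 0 2 2>, <0 2 1 0>, <0 2 1 2>, <0 2 2 0>, <0 2 2 2>, <2 2 1 0>, <2 2 1 2>, <2 2 2 0>, <2 2 2 2>
target <0 0 2 0> ∈ {TSO,PSO}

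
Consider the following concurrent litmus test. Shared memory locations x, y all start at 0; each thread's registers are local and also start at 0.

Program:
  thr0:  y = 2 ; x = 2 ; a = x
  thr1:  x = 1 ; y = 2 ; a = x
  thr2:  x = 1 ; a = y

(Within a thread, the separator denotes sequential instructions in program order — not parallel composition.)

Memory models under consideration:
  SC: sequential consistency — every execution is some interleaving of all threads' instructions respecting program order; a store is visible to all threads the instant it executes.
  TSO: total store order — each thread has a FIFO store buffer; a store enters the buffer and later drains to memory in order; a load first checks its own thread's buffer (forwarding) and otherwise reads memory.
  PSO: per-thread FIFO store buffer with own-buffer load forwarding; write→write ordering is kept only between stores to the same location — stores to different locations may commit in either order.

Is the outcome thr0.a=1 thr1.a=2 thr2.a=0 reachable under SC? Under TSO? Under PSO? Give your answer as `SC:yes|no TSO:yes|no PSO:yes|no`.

outcome vector order: (thr0.a,thr1.a,thr2.a)
SC (7): 110, 112, 122, 210, 212, 220, 222
TSO (8): 110, 112, 120, 122, 210, 212, 220, 222
PSO (8): 110, 112, 120, 122, 210, 212, 220, 222
target 120 ∈ {TSO,PSO}

SC:no TSO:yes PSO:yes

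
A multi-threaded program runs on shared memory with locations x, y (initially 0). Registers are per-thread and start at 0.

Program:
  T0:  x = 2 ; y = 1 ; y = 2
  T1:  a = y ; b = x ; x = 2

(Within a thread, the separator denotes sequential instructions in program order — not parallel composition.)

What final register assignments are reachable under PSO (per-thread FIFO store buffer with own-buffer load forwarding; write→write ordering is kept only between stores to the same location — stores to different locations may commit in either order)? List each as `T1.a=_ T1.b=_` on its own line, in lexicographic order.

outcome vector order: (T1.a,T1.b)
|PSO outcomes| = 6

T1.a=0 T1.b=0
T1.a=0 T1.b=2
T1.a=1 T1.b=0
T1.a=1 T1.b=2
T1.a=2 T1.b=0
T1.a=2 T1.b=2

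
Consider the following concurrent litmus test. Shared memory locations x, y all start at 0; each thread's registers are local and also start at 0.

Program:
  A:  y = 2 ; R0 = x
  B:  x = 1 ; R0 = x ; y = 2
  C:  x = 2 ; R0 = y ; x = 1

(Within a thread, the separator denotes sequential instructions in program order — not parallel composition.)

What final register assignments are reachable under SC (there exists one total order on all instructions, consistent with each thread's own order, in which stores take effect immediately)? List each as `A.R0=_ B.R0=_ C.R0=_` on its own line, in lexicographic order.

A.R0=0 B.R0=1 C.R0=2
A.R0=0 B.R0=2 C.R0=2
A.R0=1 B.R0=1 C.R0=0
A.R0=1 B.R0=1 C.R0=2
A.R0=1 B.R0=2 C.R0=0
A.R0=1 B.R0=2 C.R0=2
A.R0=2 B.R0=1 C.R0=0
A.R0=2 B.R0=1 C.R0=2
A.R0=2 B.R0=2 C.R0=0
A.R0=2 B.R0=2 C.R0=2

outcome vector order: (A.R0,B.R0,C.R0)
|SC outcomes| = 10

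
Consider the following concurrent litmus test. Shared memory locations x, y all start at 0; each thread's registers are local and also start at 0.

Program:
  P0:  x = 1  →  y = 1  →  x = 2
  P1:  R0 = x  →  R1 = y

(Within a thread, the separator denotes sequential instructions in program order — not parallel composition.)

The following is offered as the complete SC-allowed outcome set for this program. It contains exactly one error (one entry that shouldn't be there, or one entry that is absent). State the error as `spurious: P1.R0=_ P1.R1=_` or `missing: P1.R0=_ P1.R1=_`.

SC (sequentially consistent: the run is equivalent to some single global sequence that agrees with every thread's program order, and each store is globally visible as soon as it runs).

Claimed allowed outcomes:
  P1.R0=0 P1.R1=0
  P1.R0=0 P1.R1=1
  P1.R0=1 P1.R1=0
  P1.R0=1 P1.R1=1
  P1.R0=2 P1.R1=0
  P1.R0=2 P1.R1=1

spurious: P1.R0=2 P1.R1=0

outcome vector order: (P1.R0,P1.R1)
under SC → 0/0, 0/1, 1/0, 1/1, 2/1
claimed∖SC = {2/0}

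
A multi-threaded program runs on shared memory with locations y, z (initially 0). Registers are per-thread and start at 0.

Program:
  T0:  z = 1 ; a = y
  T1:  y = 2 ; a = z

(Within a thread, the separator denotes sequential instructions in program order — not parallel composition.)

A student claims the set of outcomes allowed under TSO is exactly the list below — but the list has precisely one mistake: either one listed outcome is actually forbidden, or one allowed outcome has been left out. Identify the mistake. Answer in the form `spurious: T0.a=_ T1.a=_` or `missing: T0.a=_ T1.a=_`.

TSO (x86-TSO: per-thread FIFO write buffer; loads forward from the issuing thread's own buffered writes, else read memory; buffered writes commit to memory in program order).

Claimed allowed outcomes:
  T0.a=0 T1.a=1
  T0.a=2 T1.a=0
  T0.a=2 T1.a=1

missing: T0.a=0 T1.a=0

outcome vector order: (T0.a,T1.a)
under TSO → (0,0); (0,1); (2,0); (2,1)
TSO∖claimed = {(0,0)}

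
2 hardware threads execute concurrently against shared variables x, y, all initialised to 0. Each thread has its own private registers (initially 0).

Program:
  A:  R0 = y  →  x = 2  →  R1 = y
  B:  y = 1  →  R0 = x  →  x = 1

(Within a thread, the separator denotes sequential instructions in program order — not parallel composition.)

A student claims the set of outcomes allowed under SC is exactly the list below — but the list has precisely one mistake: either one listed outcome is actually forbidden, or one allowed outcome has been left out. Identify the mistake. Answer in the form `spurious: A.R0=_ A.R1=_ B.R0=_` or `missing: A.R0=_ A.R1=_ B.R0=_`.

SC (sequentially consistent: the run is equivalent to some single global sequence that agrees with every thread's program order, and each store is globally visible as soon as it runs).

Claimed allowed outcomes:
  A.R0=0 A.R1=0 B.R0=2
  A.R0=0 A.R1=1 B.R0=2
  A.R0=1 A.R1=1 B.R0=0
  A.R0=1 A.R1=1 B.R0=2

missing: A.R0=0 A.R1=1 B.R0=0

outcome vector order: (A.R0,A.R1,B.R0)
SC (5): 0/0/2, 0/1/0, 0/1/2, 1/1/0, 1/1/2
SC∖claimed = {0/1/0}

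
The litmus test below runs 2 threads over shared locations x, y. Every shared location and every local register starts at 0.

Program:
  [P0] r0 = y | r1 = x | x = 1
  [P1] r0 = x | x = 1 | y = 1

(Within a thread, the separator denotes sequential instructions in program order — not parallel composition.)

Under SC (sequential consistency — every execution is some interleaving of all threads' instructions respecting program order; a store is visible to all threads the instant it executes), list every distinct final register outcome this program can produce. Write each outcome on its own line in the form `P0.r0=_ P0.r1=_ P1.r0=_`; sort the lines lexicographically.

P0.r0=0 P0.r1=0 P1.r0=0
P0.r0=0 P0.r1=0 P1.r0=1
P0.r0=0 P0.r1=1 P1.r0=0
P0.r0=1 P0.r1=1 P1.r0=0

outcome vector order: (P0.r0,P0.r1,P1.r0)
|SC outcomes| = 4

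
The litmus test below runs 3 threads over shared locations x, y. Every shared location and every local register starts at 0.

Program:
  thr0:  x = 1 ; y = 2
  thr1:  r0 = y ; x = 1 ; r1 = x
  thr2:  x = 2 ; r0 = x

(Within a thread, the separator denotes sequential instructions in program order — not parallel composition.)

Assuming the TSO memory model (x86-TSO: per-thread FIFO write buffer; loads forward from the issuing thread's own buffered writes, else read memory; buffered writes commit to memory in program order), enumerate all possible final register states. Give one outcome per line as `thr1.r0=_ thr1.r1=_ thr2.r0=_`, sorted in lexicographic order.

thr1.r0=0 thr1.r1=1 thr2.r0=1
thr1.r0=0 thr1.r1=1 thr2.r0=2
thr1.r0=0 thr1.r1=2 thr2.r0=1
thr1.r0=0 thr1.r1=2 thr2.r0=2
thr1.r0=2 thr1.r1=1 thr2.r0=1
thr1.r0=2 thr1.r1=1 thr2.r0=2
thr1.r0=2 thr1.r1=2 thr2.r0=2

outcome vector order: (thr1.r0,thr1.r1,thr2.r0)
|TSO outcomes| = 7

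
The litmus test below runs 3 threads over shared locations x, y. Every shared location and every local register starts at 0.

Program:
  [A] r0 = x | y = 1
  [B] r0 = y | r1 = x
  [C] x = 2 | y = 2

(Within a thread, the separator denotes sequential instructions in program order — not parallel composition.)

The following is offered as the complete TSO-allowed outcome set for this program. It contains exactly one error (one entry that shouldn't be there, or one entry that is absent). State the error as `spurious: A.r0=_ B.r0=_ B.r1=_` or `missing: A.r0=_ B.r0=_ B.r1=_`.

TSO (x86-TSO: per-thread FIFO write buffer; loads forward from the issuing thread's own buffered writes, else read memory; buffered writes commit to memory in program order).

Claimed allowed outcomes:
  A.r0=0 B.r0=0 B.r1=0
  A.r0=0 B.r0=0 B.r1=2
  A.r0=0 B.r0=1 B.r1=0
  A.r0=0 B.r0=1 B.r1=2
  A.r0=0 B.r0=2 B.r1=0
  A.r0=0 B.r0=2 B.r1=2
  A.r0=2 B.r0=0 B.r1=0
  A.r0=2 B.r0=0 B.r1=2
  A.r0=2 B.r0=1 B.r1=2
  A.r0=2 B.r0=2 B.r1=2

outcome vector order: (A.r0,B.r0,B.r1)
[TSO] allowed = {<0 0 0>, <0 0 2>, <0 1 0>, <0 1 2>, <0 2 2>, <2 0 0>, <2 0 2>, <2 1 2>, <2 2 2>}
claimed∖TSO = {<0 2 0>}

spurious: A.r0=0 B.r0=2 B.r1=0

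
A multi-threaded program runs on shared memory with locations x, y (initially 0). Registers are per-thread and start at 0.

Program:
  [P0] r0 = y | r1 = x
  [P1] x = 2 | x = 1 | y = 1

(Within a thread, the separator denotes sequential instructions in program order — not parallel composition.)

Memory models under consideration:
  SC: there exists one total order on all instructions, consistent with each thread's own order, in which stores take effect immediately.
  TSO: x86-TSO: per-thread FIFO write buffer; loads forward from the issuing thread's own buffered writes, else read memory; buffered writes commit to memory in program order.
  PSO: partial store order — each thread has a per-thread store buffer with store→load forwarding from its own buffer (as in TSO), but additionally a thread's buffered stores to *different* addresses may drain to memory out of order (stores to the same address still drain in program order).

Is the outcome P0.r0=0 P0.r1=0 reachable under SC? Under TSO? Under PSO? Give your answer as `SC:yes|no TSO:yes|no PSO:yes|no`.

SC:yes TSO:yes PSO:yes

outcome vector order: (P0.r0,P0.r1)
under SC → <0 0> <0 1> <0 2> <1 1>
under TSO → <0 0> <0 1> <0 2> <1 1>
under PSO → <0 0> <0 1> <0 2> <1 0> <1 1> <1 2>
target <0 0> ∈ {SC,TSO,PSO}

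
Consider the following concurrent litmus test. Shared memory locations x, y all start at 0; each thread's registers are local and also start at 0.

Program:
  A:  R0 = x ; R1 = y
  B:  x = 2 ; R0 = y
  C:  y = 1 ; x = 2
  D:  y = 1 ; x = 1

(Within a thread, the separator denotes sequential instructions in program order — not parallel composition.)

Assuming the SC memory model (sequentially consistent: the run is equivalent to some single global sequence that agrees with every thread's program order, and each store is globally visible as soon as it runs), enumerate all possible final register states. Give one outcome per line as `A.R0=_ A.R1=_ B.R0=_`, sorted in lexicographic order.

A.R0=0 A.R1=0 B.R0=0
A.R0=0 A.R1=0 B.R0=1
A.R0=0 A.R1=1 B.R0=0
A.R0=0 A.R1=1 B.R0=1
A.R0=1 A.R1=1 B.R0=0
A.R0=1 A.R1=1 B.R0=1
A.R0=2 A.R1=0 B.R0=0
A.R0=2 A.R1=0 B.R0=1
A.R0=2 A.R1=1 B.R0=0
A.R0=2 A.R1=1 B.R0=1

outcome vector order: (A.R0,A.R1,B.R0)
|SC outcomes| = 10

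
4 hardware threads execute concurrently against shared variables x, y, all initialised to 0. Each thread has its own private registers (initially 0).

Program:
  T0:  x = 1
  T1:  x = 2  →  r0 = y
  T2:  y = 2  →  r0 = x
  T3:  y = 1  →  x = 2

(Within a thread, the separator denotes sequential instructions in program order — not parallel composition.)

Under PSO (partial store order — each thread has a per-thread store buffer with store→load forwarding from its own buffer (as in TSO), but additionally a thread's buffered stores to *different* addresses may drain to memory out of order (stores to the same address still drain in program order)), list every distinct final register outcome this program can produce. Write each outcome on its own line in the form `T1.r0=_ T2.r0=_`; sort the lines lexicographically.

outcome vector order: (T1.r0,T2.r0)
|PSO outcomes| = 9

T1.r0=0 T2.r0=0
T1.r0=0 T2.r0=1
T1.r0=0 T2.r0=2
T1.r0=1 T2.r0=0
T1.r0=1 T2.r0=1
T1.r0=1 T2.r0=2
T1.r0=2 T2.r0=0
T1.r0=2 T2.r0=1
T1.r0=2 T2.r0=2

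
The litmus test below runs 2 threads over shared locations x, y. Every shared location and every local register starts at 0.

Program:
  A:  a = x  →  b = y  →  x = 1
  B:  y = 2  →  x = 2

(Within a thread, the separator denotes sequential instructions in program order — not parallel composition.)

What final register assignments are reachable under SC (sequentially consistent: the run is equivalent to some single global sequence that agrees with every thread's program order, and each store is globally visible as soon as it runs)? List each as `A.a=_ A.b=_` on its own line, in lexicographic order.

outcome vector order: (A.a,A.b)
|SC outcomes| = 3

A.a=0 A.b=0
A.a=0 A.b=2
A.a=2 A.b=2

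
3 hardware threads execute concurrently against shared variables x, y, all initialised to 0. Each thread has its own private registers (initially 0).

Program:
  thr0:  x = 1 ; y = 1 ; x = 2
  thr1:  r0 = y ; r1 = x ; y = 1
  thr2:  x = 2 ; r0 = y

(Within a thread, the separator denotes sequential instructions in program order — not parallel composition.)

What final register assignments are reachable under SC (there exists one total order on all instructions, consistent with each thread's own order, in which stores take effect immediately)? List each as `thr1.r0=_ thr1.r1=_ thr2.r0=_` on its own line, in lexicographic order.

outcome vector order: (thr1.r0,thr1.r1,thr2.r0)
|SC outcomes| = 10

thr1.r0=0 thr1.r1=0 thr2.r0=0
thr1.r0=0 thr1.r1=0 thr2.r0=1
thr1.r0=0 thr1.r1=1 thr2.r0=0
thr1.r0=0 thr1.r1=1 thr2.r0=1
thr1.r0=0 thr1.r1=2 thr2.r0=0
thr1.r0=0 thr1.r1=2 thr2.r0=1
thr1.r0=1 thr1.r1=1 thr2.r0=0
thr1.r0=1 thr1.r1=1 thr2.r0=1
thr1.r0=1 thr1.r1=2 thr2.r0=0
thr1.r0=1 thr1.r1=2 thr2.r0=1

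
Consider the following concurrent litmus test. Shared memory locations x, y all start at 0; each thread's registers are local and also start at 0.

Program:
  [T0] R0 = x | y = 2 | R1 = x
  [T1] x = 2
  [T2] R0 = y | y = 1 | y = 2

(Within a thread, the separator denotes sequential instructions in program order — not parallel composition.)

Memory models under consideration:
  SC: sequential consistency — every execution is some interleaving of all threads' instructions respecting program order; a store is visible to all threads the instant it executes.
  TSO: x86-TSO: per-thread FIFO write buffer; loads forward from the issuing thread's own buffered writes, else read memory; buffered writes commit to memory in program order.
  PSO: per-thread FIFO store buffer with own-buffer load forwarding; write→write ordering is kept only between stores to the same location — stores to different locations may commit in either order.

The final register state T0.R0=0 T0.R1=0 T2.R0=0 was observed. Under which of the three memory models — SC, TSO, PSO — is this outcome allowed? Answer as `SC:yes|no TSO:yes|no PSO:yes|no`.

SC:yes TSO:yes PSO:yes

outcome vector order: (T0.R0,T0.R1,T2.R0)
SC (6): 0/0/0, 0/0/2, 0/2/0, 0/2/2, 2/2/0, 2/2/2
TSO (6): 0/0/0, 0/0/2, 0/2/0, 0/2/2, 2/2/0, 2/2/2
PSO (6): 0/0/0, 0/0/2, 0/2/0, 0/2/2, 2/2/0, 2/2/2
target 0/0/0 ∈ {SC,TSO,PSO}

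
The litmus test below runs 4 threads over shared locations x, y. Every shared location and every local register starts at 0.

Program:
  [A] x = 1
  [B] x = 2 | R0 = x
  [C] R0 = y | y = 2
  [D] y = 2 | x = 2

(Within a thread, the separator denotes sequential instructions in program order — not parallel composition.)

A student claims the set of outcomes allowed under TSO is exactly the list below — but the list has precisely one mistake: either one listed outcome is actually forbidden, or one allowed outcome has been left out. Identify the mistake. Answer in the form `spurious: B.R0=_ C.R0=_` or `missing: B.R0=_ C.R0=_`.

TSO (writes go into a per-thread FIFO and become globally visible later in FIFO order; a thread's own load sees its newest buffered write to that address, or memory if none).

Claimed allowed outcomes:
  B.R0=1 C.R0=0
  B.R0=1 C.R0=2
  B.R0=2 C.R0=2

missing: B.R0=2 C.R0=0

outcome vector order: (B.R0,C.R0)
TSO: 4 outcomes — {<1 0>; <1 2>; <2 0>; <2 2>}
TSO∖claimed = {<2 0>}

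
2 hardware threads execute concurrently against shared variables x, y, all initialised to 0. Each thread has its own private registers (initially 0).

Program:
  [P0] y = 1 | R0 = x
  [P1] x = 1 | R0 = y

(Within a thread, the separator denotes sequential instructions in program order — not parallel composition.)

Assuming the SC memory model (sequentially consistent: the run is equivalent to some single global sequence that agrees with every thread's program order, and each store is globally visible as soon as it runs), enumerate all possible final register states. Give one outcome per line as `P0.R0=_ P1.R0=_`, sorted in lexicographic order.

P0.R0=0 P1.R0=1
P0.R0=1 P1.R0=0
P0.R0=1 P1.R0=1

outcome vector order: (P0.R0,P1.R0)
|SC outcomes| = 3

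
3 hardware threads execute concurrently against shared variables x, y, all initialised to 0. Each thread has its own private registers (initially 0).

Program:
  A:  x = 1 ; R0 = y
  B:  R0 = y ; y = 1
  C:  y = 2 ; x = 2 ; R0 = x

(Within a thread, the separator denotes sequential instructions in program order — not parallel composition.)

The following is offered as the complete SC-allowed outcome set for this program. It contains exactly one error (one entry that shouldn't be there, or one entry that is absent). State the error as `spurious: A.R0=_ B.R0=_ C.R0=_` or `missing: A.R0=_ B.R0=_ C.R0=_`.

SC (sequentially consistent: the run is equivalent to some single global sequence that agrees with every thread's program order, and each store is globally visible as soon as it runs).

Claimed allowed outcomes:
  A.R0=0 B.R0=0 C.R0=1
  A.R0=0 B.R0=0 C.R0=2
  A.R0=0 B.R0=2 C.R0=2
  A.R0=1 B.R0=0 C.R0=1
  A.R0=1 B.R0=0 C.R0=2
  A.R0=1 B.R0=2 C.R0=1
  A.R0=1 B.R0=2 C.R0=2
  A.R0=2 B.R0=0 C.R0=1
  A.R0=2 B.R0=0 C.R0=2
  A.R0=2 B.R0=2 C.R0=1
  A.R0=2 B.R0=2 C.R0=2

outcome vector order: (A.R0,B.R0,C.R0)
[SC] allowed = {0/0/2 0/2/2 1/0/1 1/0/2 1/2/1 1/2/2 2/0/1 2/0/2 2/2/1 2/2/2}
claimed∖SC = {0/0/1}

spurious: A.R0=0 B.R0=0 C.R0=1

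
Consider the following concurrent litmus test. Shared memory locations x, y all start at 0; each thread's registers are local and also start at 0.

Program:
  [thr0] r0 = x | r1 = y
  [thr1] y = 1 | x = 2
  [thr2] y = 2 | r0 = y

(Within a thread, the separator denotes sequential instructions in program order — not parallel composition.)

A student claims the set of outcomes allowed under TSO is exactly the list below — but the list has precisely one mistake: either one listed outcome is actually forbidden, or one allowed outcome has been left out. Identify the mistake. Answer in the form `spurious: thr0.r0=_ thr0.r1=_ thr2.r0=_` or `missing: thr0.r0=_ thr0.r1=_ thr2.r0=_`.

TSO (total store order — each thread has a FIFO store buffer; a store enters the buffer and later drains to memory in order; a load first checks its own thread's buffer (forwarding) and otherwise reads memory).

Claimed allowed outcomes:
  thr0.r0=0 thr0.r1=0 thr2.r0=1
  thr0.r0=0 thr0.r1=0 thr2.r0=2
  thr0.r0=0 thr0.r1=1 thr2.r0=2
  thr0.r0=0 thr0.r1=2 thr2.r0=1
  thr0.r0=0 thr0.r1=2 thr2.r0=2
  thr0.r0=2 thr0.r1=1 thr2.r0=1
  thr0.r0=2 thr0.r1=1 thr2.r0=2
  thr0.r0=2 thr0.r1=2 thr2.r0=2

outcome vector order: (thr0.r0,thr0.r1,thr2.r0)
[TSO] allowed = {001 002 011 012 021 022 211 212 222}
TSO∖claimed = {011}

missing: thr0.r0=0 thr0.r1=1 thr2.r0=1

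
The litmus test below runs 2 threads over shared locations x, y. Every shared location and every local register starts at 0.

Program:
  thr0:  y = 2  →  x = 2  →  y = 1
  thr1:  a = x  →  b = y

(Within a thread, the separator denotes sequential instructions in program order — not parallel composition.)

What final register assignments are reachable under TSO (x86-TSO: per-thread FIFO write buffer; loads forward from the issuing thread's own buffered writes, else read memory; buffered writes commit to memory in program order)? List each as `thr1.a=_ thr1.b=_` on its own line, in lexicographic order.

thr1.a=0 thr1.b=0
thr1.a=0 thr1.b=1
thr1.a=0 thr1.b=2
thr1.a=2 thr1.b=1
thr1.a=2 thr1.b=2

outcome vector order: (thr1.a,thr1.b)
|TSO outcomes| = 5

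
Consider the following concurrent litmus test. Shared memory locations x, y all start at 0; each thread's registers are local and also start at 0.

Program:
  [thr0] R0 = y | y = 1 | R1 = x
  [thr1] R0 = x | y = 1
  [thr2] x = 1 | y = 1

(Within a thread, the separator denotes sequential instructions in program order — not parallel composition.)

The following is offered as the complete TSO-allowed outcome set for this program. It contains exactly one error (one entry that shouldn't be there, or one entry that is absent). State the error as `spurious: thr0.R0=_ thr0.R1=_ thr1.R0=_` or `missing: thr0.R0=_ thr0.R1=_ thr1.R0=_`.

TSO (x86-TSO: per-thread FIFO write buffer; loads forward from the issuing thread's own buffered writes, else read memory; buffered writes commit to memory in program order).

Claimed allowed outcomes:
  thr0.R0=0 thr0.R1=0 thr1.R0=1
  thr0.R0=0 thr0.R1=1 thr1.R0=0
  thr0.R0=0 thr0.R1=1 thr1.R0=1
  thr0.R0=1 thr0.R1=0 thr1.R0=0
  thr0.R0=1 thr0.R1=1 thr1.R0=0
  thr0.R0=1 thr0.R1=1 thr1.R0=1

outcome vector order: (thr0.R0,thr0.R1,thr1.R0)
TSO: 7 outcomes — {000; 001; 010; 011; 100; 110; 111}
TSO∖claimed = {000}

missing: thr0.R0=0 thr0.R1=0 thr1.R0=0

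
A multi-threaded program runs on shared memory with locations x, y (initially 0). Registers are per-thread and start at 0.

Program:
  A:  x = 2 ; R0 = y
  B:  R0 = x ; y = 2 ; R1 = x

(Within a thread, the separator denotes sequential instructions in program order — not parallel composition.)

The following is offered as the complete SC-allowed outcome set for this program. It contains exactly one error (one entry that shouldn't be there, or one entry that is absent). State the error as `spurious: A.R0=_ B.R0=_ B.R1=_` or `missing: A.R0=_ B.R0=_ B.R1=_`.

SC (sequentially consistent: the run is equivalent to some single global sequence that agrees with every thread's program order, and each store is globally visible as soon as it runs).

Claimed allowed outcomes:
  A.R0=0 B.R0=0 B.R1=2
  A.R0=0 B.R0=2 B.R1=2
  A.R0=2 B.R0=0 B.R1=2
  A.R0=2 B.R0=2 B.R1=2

missing: A.R0=2 B.R0=0 B.R1=0

outcome vector order: (A.R0,B.R0,B.R1)
under SC → <0 0 2>, <0 2 2>, <2 0 0>, <2 0 2>, <2 2 2>
SC∖claimed = {<2 0 0>}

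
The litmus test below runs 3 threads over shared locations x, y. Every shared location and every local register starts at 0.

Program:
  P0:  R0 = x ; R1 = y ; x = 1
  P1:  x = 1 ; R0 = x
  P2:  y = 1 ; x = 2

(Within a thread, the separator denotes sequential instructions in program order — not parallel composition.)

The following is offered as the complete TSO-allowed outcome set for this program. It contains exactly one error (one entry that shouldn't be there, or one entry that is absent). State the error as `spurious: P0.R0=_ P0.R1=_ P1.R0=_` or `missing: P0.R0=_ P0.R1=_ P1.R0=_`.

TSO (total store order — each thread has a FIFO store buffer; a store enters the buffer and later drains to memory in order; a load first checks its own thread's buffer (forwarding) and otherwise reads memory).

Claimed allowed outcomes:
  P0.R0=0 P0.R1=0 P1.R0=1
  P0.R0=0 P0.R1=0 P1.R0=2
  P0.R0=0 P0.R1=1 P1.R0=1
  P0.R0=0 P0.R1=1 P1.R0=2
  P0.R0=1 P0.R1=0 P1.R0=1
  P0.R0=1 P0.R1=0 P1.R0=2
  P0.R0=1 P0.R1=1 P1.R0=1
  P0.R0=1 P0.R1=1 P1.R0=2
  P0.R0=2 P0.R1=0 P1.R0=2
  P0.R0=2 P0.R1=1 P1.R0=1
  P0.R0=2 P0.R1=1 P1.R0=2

outcome vector order: (P0.R0,P0.R1,P1.R0)
[TSO] allowed = {001; 002; 011; 012; 101; 102; 111; 112; 211; 212}
claimed∖TSO = {202}

spurious: P0.R0=2 P0.R1=0 P1.R0=2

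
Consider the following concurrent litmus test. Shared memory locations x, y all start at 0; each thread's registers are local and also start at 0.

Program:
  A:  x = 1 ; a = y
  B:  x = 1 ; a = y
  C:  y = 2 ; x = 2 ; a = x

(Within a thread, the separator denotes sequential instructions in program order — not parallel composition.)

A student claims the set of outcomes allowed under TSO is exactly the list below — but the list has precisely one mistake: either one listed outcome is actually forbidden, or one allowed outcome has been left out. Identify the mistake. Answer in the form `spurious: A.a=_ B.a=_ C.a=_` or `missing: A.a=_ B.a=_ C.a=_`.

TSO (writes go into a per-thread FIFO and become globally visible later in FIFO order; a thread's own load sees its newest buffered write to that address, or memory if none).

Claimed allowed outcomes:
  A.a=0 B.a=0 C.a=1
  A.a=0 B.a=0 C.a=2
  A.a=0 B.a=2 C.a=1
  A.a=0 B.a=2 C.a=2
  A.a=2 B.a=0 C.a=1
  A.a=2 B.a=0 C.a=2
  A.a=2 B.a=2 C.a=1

missing: A.a=2 B.a=2 C.a=2

outcome vector order: (A.a,B.a,C.a)
TSO (8): <0 0 1>, <0 0 2>, <0 2 1>, <0 2 2>, <2 0 1>, <2 0 2>, <2 2 1>, <2 2 2>
TSO∖claimed = {<2 2 2>}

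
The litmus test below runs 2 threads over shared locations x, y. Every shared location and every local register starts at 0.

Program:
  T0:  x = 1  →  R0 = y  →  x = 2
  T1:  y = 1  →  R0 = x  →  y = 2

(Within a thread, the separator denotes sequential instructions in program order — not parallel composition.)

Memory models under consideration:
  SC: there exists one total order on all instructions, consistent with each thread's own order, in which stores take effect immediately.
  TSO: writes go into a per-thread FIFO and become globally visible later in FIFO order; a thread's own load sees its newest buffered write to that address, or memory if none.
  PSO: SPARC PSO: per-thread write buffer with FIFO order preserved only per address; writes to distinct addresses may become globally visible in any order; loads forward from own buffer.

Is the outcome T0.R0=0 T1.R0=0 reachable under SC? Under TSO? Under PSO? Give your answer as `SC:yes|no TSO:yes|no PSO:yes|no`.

outcome vector order: (T0.R0,T1.R0)
[SC] allowed = {01; 02; 10; 11; 12; 20; 21}
[TSO] allowed = {00; 01; 02; 10; 11; 12; 20; 21}
[PSO] allowed = {00; 01; 02; 10; 11; 12; 20; 21}
target 00 ∈ {TSO,PSO}

SC:no TSO:yes PSO:yes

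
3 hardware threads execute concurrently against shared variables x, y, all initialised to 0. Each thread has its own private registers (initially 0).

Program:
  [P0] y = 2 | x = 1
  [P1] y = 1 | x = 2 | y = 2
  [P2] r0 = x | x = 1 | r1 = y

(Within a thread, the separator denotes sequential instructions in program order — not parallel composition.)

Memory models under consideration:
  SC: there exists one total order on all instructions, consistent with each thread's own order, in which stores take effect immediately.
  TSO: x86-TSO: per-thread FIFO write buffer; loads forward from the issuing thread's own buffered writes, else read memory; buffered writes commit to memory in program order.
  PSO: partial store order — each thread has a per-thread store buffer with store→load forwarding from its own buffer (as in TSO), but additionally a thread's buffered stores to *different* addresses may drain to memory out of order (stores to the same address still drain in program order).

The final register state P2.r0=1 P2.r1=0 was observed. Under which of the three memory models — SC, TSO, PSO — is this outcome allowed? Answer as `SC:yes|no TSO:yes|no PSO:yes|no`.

SC:no TSO:no PSO:yes

outcome vector order: (P2.r0,P2.r1)
[SC] allowed = {00; 01; 02; 11; 12; 21; 22}
[TSO] allowed = {00; 01; 02; 11; 12; 21; 22}
[PSO] allowed = {00; 01; 02; 10; 11; 12; 20; 21; 22}
target 10 ∈ {PSO}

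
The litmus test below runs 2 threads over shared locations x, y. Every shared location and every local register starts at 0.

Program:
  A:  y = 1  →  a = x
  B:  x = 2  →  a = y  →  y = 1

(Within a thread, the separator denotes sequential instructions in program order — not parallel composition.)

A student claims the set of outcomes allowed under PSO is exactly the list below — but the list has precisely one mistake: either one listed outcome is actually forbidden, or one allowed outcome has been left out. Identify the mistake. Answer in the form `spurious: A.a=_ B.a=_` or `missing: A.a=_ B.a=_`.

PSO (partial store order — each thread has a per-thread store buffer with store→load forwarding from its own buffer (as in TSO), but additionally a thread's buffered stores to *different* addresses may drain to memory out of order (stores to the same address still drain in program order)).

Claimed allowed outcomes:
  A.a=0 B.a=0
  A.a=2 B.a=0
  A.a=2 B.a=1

outcome vector order: (A.a,B.a)
PSO (4): 0/0, 0/1, 2/0, 2/1
PSO∖claimed = {0/1}

missing: A.a=0 B.a=1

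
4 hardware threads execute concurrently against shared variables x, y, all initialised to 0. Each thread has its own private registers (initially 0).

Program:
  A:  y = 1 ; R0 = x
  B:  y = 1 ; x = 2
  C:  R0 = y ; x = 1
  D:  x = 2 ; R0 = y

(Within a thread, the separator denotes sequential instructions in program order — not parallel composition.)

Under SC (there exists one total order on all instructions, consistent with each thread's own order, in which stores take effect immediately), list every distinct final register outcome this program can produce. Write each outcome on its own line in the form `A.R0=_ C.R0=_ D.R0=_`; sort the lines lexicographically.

outcome vector order: (A.R0,C.R0,D.R0)
|SC outcomes| = 10

A.R0=0 C.R0=0 D.R0=1
A.R0=0 C.R0=1 D.R0=1
A.R0=1 C.R0=0 D.R0=0
A.R0=1 C.R0=0 D.R0=1
A.R0=1 C.R0=1 D.R0=0
A.R0=1 C.R0=1 D.R0=1
A.R0=2 C.R0=0 D.R0=0
A.R0=2 C.R0=0 D.R0=1
A.R0=2 C.R0=1 D.R0=0
A.R0=2 C.R0=1 D.R0=1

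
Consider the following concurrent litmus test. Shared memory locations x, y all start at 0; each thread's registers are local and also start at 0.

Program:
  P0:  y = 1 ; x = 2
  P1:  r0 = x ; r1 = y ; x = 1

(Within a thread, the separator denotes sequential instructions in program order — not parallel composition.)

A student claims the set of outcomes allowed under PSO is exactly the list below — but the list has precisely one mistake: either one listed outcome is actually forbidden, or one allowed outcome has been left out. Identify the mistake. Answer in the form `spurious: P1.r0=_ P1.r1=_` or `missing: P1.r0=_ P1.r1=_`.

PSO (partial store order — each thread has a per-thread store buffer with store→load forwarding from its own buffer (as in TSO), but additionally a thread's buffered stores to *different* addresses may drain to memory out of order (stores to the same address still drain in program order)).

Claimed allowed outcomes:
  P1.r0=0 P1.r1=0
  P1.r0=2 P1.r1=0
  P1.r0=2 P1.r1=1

missing: P1.r0=0 P1.r1=1

outcome vector order: (P1.r0,P1.r1)
PSO (4): <0 0>; <0 1>; <2 0>; <2 1>
PSO∖claimed = {<0 1>}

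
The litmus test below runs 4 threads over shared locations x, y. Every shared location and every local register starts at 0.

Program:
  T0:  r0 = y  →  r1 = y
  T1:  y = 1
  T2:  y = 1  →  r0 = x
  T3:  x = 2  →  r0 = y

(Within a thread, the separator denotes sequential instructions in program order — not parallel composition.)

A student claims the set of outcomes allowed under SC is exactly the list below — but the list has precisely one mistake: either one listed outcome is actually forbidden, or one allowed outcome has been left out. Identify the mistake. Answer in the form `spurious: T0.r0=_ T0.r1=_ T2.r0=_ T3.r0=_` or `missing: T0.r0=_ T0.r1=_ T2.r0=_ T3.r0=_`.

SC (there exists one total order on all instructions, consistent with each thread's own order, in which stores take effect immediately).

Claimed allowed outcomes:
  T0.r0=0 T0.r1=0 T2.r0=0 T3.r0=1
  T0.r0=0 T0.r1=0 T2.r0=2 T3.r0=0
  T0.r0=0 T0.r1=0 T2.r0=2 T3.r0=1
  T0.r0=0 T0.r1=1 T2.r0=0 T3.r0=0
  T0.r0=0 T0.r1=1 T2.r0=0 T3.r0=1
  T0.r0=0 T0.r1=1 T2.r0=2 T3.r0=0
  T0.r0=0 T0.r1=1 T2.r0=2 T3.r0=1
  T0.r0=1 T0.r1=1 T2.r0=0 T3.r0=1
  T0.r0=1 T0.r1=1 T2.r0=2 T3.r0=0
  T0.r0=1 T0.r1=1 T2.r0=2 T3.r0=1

outcome vector order: (T0.r0,T0.r1,T2.r0,T3.r0)
SC (9): <0 0 0 1>; <0 0 2 0>; <0 0 2 1>; <0 1 0 1>; <0 1 2 0>; <0 1 2 1>; <1 1 0 1>; <1 1 2 0>; <1 1 2 1>
claimed∖SC = {<0 1 0 0>}

spurious: T0.r0=0 T0.r1=1 T2.r0=0 T3.r0=0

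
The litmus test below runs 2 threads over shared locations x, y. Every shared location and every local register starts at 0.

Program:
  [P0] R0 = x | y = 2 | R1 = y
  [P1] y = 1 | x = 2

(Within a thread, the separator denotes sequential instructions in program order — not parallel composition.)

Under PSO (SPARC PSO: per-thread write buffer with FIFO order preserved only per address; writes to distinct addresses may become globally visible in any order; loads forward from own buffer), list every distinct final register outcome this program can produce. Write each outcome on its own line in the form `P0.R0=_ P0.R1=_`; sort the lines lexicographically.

outcome vector order: (P0.R0,P0.R1)
|PSO outcomes| = 4

P0.R0=0 P0.R1=1
P0.R0=0 P0.R1=2
P0.R0=2 P0.R1=1
P0.R0=2 P0.R1=2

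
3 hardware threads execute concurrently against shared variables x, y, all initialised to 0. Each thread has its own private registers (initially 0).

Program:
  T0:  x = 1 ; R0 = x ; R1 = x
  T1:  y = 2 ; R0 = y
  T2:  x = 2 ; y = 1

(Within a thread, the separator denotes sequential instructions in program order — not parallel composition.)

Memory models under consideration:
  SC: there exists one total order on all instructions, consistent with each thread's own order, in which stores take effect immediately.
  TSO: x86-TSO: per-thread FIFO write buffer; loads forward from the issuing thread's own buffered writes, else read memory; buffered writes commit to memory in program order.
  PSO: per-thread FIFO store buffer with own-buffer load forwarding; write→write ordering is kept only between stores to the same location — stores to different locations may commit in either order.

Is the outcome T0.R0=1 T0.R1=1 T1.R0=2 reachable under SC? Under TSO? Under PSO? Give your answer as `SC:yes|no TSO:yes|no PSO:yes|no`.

SC:yes TSO:yes PSO:yes

outcome vector order: (T0.R0,T0.R1,T1.R0)
SC: 6 outcomes — {<1 1 1> <1 1 2> <1 2 1> <1 2 2> <2 2 1> <2 2 2>}
TSO: 6 outcomes — {<1 1 1> <1 1 2> <1 2 1> <1 2 2> <2 2 1> <2 2 2>}
PSO: 6 outcomes — {<1 1 1> <1 1 2> <1 2 1> <1 2 2> <2 2 1> <2 2 2>}
target <1 1 2> ∈ {SC,TSO,PSO}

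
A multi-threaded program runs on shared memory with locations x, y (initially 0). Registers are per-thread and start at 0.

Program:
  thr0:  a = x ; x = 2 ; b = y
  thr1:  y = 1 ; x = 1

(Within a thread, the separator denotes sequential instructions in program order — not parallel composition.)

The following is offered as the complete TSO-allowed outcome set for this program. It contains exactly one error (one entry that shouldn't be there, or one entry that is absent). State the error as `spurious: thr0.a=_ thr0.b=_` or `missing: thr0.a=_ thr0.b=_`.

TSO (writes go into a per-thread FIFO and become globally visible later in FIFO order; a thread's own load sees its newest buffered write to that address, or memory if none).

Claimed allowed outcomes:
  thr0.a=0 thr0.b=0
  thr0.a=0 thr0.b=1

outcome vector order: (thr0.a,thr0.b)
TSO: 3 outcomes — {0/0; 0/1; 1/1}
TSO∖claimed = {1/1}

missing: thr0.a=1 thr0.b=1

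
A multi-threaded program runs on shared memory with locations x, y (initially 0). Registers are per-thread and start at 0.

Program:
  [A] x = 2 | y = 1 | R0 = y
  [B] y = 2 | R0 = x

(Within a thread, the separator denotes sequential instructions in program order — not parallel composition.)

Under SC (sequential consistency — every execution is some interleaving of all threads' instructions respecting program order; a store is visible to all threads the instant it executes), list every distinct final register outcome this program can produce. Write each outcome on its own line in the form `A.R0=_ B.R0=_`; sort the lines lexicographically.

A.R0=1 B.R0=0
A.R0=1 B.R0=2
A.R0=2 B.R0=2

outcome vector order: (A.R0,B.R0)
|SC outcomes| = 3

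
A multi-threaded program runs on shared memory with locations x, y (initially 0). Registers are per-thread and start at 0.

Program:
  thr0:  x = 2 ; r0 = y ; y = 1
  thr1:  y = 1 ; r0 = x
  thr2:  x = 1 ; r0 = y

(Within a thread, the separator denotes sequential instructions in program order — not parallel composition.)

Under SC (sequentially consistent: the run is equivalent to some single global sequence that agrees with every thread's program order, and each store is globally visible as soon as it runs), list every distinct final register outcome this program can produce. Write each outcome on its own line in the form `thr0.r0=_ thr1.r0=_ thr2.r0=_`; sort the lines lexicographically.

outcome vector order: (thr0.r0,thr1.r0,thr2.r0)
|SC outcomes| = 9

thr0.r0=0 thr1.r0=1 thr2.r0=0
thr0.r0=0 thr1.r0=1 thr2.r0=1
thr0.r0=0 thr1.r0=2 thr2.r0=0
thr0.r0=0 thr1.r0=2 thr2.r0=1
thr0.r0=1 thr1.r0=0 thr2.r0=1
thr0.r0=1 thr1.r0=1 thr2.r0=0
thr0.r0=1 thr1.r0=1 thr2.r0=1
thr0.r0=1 thr1.r0=2 thr2.r0=0
thr0.r0=1 thr1.r0=2 thr2.r0=1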